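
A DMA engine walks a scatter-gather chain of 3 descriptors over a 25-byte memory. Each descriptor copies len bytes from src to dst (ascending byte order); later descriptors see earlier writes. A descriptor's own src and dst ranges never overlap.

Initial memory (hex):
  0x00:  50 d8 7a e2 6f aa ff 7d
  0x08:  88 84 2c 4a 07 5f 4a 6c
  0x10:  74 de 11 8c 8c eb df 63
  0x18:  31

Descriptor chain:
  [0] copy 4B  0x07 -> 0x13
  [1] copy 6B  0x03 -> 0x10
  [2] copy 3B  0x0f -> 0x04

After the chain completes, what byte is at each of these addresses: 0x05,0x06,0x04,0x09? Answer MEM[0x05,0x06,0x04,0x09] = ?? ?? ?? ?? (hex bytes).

  after D0: wrote 4B at 0x13 = 7d88842c
  after D1: wrote 6B at 0x10 = e26faaff7d88
  after D2: wrote 3B at 0x04 = 6ce26f
query mem[0x05]=0xe2, mem[0x06]=0x6f, mem[0x04]=0x6c, mem[0x09]=0x84

MEM[0x05,0x06,0x04,0x09] = e2 6f 6c 84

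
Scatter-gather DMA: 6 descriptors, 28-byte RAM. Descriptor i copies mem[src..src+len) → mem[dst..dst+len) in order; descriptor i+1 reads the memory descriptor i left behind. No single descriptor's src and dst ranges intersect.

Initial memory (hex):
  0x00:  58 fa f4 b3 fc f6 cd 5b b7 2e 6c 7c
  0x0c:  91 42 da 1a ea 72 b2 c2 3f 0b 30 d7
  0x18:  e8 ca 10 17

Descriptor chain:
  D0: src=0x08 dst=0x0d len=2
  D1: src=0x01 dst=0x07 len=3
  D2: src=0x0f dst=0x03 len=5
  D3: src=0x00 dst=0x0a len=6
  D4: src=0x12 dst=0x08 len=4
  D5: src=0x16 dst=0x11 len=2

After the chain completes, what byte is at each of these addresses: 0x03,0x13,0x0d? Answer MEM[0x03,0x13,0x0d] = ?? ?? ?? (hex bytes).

MEM[0x03,0x13,0x0d] = 1a c2 1a

D0: mem[0x0d..0x0e] <- [b7 2e]
D1: mem[0x07..0x09] <- [fa f4 b3]
D2: mem[0x03..0x07] <- [1a ea 72 b2 c2]
D3: mem[0x0a..0x0f] <- [58 fa f4 1a ea 72]
D4: mem[0x08..0x0b] <- [b2 c2 3f 0b]
D5: mem[0x11..0x12] <- [30 d7]
query mem[0x03]=0x1a, mem[0x13]=0xc2, mem[0x0d]=0x1a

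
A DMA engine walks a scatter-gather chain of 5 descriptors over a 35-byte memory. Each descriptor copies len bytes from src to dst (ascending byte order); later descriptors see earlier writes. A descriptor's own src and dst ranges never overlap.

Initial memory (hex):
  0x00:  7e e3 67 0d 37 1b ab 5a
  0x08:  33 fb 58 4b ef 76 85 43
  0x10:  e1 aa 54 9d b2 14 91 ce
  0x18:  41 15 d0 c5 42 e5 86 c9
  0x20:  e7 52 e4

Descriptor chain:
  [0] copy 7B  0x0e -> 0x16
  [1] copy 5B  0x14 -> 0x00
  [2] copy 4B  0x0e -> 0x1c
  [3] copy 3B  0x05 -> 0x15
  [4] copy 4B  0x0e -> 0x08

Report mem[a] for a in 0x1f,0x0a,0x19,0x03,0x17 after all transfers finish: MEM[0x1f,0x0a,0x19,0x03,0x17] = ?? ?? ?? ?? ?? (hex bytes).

MEM[0x1f,0x0a,0x19,0x03,0x17] = aa e1 aa 43 5a

[0] 0x0e->0x16 len=7 : 85 43 e1 aa 54 9d b2
[1] 0x14->0x00 len=5 : b2 14 85 43 e1
[2] 0x0e->0x1c len=4 : 85 43 e1 aa
[3] 0x05->0x15 len=3 : 1b ab 5a
[4] 0x0e->0x08 len=4 : 85 43 e1 aa
query mem[0x1f]=0xaa, mem[0x0a]=0xe1, mem[0x19]=0xaa, mem[0x03]=0x43, mem[0x17]=0x5a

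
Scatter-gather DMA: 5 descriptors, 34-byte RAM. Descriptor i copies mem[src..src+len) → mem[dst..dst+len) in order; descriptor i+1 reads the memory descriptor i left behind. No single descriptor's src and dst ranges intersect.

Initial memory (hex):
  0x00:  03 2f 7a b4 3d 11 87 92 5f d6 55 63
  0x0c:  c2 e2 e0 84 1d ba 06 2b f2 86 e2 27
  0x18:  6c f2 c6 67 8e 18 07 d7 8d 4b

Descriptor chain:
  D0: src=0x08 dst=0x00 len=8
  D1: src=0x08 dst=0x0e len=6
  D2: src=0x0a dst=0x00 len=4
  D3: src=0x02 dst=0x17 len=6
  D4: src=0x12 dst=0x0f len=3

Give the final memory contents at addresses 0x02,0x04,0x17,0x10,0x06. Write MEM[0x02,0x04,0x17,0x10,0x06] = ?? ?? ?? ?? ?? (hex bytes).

  after D0: wrote 8B at 0x00 = 5fd65563c2e2e084
  after D1: wrote 6B at 0x0e = 5fd65563c2e2
  after D2: wrote 4B at 0x00 = 5563c2e2
  after D3: wrote 6B at 0x17 = c2e2c2e2e084
  after D4: wrote 3B at 0x0f = c2e2f2
query mem[0x02]=0xc2, mem[0x04]=0xc2, mem[0x17]=0xc2, mem[0x10]=0xe2, mem[0x06]=0xe0

MEM[0x02,0x04,0x17,0x10,0x06] = c2 c2 c2 e2 e0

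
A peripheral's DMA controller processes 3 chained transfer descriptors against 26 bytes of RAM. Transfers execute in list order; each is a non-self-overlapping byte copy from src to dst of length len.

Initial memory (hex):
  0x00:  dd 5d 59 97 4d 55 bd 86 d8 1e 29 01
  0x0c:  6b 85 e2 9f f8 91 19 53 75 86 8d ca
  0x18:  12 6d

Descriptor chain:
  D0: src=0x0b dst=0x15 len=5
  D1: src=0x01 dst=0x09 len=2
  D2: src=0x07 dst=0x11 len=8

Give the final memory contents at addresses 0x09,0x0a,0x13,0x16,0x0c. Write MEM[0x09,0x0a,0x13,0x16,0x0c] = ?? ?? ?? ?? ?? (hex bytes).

MEM[0x09,0x0a,0x13,0x16,0x0c] = 5d 59 5d 6b 6b

[0] 0x0b->0x15 len=5 : 01 6b 85 e2 9f
[1] 0x01->0x09 len=2 : 5d 59
[2] 0x07->0x11 len=8 : 86 d8 5d 59 01 6b 85 e2
query mem[0x09]=0x5d, mem[0x0a]=0x59, mem[0x13]=0x5d, mem[0x16]=0x6b, mem[0x0c]=0x6b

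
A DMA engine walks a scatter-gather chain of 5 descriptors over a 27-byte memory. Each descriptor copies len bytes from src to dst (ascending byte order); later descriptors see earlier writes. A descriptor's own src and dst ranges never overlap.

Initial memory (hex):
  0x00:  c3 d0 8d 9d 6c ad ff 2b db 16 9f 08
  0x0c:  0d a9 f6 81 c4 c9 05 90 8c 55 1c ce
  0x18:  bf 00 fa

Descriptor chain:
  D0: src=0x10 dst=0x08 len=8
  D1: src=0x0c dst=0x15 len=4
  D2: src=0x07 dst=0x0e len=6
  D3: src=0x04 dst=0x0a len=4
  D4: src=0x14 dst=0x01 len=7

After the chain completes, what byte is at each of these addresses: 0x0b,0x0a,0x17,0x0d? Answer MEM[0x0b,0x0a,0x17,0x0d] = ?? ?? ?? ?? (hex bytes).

MEM[0x0b,0x0a,0x17,0x0d] = ad 6c 1c 2b

  after D0: wrote 8B at 0x08 = c4c905908c551cce
  after D1: wrote 4B at 0x15 = 8c551cce
  after D2: wrote 6B at 0x0e = 2bc4c905908c
  after D3: wrote 4B at 0x0a = 6cadff2b
  after D4: wrote 7B at 0x01 = 8c8c551cce00fa
query mem[0x0b]=0xad, mem[0x0a]=0x6c, mem[0x17]=0x1c, mem[0x0d]=0x2b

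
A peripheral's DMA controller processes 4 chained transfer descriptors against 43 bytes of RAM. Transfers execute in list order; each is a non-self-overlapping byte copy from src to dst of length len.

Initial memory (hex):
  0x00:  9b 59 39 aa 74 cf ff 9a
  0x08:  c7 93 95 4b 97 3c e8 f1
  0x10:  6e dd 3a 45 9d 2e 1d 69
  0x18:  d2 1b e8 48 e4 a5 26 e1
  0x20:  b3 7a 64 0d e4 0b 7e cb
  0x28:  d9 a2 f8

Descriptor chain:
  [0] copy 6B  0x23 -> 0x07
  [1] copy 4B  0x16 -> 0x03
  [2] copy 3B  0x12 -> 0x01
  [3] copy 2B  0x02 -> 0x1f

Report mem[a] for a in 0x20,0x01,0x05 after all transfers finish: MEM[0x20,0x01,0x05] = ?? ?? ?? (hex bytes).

[0] 0x23->0x07 len=6 : 0d e4 0b 7e cb d9
[1] 0x16->0x03 len=4 : 1d 69 d2 1b
[2] 0x12->0x01 len=3 : 3a 45 9d
[3] 0x02->0x1f len=2 : 45 9d
query mem[0x20]=0x9d, mem[0x01]=0x3a, mem[0x05]=0xd2

MEM[0x20,0x01,0x05] = 9d 3a d2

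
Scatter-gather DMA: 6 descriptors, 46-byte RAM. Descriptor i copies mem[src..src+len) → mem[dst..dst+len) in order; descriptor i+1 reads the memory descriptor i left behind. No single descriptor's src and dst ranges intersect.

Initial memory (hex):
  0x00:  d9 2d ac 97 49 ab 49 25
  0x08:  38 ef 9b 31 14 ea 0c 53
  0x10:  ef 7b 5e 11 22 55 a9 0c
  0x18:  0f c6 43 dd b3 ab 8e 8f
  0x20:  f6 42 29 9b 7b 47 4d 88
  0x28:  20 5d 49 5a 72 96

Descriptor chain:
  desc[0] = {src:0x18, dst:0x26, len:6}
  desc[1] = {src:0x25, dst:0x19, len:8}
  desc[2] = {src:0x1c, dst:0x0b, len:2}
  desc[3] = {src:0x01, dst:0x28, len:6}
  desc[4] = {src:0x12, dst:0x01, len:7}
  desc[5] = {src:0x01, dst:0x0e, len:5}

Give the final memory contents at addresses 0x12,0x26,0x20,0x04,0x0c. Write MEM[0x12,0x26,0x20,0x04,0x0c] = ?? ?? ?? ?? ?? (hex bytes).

  after D0: wrote 6B at 0x26 = 0fc643ddb3ab
  after D1: wrote 8B at 0x19 = 470fc643ddb3ab72
  after D2: wrote 2B at 0x0b = 43dd
  after D3: wrote 6B at 0x28 = 2dac9749ab49
  after D4: wrote 7B at 0x01 = 5e112255a90c0f
  after D5: wrote 5B at 0x0e = 5e112255a9
query mem[0x12]=0xa9, mem[0x26]=0x0f, mem[0x20]=0x72, mem[0x04]=0x55, mem[0x0c]=0xdd

MEM[0x12,0x26,0x20,0x04,0x0c] = a9 0f 72 55 dd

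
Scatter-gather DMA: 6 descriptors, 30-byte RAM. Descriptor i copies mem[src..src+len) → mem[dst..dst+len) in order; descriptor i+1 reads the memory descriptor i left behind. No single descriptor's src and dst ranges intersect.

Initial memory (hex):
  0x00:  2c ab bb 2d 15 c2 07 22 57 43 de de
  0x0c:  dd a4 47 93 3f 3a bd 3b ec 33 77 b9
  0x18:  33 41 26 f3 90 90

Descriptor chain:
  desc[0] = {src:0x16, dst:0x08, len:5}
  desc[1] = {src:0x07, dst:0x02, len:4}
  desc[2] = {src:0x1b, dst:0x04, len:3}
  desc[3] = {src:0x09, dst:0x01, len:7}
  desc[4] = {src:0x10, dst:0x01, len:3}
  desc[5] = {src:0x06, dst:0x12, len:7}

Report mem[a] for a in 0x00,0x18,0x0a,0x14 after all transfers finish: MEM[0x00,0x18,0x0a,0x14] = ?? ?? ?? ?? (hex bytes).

[0] 0x16->0x08 len=5 : 77 b9 33 41 26
[1] 0x07->0x02 len=4 : 22 77 b9 33
[2] 0x1b->0x04 len=3 : f3 90 90
[3] 0x09->0x01 len=7 : b9 33 41 26 a4 47 93
[4] 0x10->0x01 len=3 : 3f 3a bd
[5] 0x06->0x12 len=7 : 47 93 77 b9 33 41 26
query mem[0x00]=0x2c, mem[0x18]=0x26, mem[0x0a]=0x33, mem[0x14]=0x77

MEM[0x00,0x18,0x0a,0x14] = 2c 26 33 77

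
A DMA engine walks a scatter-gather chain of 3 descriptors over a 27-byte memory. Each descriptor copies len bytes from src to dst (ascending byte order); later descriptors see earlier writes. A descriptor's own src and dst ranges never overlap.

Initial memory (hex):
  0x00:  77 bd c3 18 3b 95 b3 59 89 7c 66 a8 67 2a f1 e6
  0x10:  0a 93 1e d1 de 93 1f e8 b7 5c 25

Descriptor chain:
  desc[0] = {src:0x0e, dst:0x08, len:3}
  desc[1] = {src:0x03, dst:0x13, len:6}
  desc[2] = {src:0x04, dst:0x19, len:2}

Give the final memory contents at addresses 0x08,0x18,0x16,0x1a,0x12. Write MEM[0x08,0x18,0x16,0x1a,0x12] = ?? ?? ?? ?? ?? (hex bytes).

MEM[0x08,0x18,0x16,0x1a,0x12] = f1 f1 b3 95 1e

  after D0: wrote 3B at 0x08 = f1e60a
  after D1: wrote 6B at 0x13 = 183b95b359f1
  after D2: wrote 2B at 0x19 = 3b95
query mem[0x08]=0xf1, mem[0x18]=0xf1, mem[0x16]=0xb3, mem[0x1a]=0x95, mem[0x12]=0x1e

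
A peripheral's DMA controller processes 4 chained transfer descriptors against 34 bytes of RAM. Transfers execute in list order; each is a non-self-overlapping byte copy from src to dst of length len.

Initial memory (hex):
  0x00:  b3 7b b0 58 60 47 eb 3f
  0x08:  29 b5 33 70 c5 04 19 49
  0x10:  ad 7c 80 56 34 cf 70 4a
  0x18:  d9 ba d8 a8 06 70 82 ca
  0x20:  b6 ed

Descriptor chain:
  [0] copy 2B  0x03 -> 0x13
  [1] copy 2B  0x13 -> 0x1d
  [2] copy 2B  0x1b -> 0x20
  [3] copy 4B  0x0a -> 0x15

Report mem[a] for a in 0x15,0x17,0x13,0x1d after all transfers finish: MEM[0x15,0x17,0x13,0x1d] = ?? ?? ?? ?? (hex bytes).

[0] 0x03->0x13 len=2 : 58 60
[1] 0x13->0x1d len=2 : 58 60
[2] 0x1b->0x20 len=2 : a8 06
[3] 0x0a->0x15 len=4 : 33 70 c5 04
query mem[0x15]=0x33, mem[0x17]=0xc5, mem[0x13]=0x58, mem[0x1d]=0x58

MEM[0x15,0x17,0x13,0x1d] = 33 c5 58 58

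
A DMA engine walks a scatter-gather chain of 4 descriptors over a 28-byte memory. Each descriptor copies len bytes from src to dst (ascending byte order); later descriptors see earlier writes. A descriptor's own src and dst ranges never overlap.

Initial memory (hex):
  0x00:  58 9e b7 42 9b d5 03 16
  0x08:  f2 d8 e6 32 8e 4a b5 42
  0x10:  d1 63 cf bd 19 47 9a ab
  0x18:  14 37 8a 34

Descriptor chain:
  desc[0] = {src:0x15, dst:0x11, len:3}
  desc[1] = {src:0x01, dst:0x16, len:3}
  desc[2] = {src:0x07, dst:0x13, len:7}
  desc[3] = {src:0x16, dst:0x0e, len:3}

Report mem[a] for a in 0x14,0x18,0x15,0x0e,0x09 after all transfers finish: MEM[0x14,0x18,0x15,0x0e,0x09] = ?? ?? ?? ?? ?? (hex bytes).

[0] 0x15->0x11 len=3 : 47 9a ab
[1] 0x01->0x16 len=3 : 9e b7 42
[2] 0x07->0x13 len=7 : 16 f2 d8 e6 32 8e 4a
[3] 0x16->0x0e len=3 : e6 32 8e
query mem[0x14]=0xf2, mem[0x18]=0x8e, mem[0x15]=0xd8, mem[0x0e]=0xe6, mem[0x09]=0xd8

MEM[0x14,0x18,0x15,0x0e,0x09] = f2 8e d8 e6 d8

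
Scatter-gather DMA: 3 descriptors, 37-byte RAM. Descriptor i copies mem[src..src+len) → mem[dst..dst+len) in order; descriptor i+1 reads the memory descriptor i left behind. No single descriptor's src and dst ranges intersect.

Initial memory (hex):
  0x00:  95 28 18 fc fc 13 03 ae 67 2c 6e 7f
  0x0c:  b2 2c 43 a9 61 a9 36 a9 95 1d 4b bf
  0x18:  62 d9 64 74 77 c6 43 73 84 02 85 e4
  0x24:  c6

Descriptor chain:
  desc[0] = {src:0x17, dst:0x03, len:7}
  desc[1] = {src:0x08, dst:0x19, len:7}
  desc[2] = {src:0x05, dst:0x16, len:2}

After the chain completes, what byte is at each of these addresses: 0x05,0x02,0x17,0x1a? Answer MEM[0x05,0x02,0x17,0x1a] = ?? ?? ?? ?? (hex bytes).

[0] 0x17->0x03 len=7 : bf 62 d9 64 74 77 c6
[1] 0x08->0x19 len=7 : 77 c6 6e 7f b2 2c 43
[2] 0x05->0x16 len=2 : d9 64
query mem[0x05]=0xd9, mem[0x02]=0x18, mem[0x17]=0x64, mem[0x1a]=0xc6

MEM[0x05,0x02,0x17,0x1a] = d9 18 64 c6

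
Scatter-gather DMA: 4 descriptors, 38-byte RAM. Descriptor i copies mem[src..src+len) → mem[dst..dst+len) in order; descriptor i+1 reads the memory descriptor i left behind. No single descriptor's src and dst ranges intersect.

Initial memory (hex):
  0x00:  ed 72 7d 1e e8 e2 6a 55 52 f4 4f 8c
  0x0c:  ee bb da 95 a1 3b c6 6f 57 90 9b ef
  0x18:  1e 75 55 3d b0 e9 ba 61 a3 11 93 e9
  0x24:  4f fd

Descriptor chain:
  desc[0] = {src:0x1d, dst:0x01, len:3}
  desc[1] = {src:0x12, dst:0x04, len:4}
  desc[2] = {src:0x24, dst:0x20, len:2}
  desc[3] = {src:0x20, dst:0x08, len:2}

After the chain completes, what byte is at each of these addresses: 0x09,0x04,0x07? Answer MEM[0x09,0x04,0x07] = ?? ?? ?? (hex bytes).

MEM[0x09,0x04,0x07] = fd c6 90

D0: mem[0x01..0x03] <- [e9 ba 61]
D1: mem[0x04..0x07] <- [c6 6f 57 90]
D2: mem[0x20..0x21] <- [4f fd]
D3: mem[0x08..0x09] <- [4f fd]
query mem[0x09]=0xfd, mem[0x04]=0xc6, mem[0x07]=0x90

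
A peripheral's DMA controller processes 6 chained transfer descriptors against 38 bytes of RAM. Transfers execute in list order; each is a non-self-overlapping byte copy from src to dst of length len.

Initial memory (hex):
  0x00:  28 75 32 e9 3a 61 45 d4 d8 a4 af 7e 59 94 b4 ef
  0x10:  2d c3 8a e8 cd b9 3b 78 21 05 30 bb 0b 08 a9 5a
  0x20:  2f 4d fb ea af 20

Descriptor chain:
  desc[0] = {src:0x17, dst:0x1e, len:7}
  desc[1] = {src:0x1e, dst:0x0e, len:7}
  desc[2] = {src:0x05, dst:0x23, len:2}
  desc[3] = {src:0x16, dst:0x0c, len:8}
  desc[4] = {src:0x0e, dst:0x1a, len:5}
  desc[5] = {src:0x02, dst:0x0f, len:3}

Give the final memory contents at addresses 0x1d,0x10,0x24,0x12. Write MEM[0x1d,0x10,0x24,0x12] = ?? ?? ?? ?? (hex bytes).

MEM[0x1d,0x10,0x24,0x12] = bb e9 45 0b

#0 dst[0x1e+7] := {0x78,0x21,0x05,0x30,0xbb,0x0b,0x08}
#1 dst[0x0e+7] := {0x78,0x21,0x05,0x30,0xbb,0x0b,0x08}
#2 dst[0x23+2] := {0x61,0x45}
#3 dst[0x0c+8] := {0x3b,0x78,0x21,0x05,0x30,0xbb,0x0b,0x08}
#4 dst[0x1a+5] := {0x21,0x05,0x30,0xbb,0x0b}
#5 dst[0x0f+3] := {0x32,0xe9,0x3a}
query mem[0x1d]=0xbb, mem[0x10]=0xe9, mem[0x24]=0x45, mem[0x12]=0x0b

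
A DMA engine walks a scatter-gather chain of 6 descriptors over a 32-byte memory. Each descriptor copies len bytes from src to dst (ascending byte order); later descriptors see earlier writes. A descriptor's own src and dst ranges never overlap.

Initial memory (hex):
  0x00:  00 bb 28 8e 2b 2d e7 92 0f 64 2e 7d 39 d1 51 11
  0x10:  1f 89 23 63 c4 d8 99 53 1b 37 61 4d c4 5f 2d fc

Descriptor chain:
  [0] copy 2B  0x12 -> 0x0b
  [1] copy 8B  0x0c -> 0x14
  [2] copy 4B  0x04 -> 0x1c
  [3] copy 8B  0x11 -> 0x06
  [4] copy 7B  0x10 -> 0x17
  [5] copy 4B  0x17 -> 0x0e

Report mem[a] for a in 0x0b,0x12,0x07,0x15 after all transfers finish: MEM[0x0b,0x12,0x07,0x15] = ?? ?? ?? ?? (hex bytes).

  after D0: wrote 2B at 0x0b = 2363
  after D1: wrote 8B at 0x14 = 63d151111f892363
  after D2: wrote 4B at 0x1c = 2b2de792
  after D3: wrote 8B at 0x06 = 89236363d151111f
  after D4: wrote 7B at 0x17 = 1f89236363d151
  after D5: wrote 4B at 0x0e = 1f892363
query mem[0x0b]=0x51, mem[0x12]=0x23, mem[0x07]=0x23, mem[0x15]=0xd1

MEM[0x0b,0x12,0x07,0x15] = 51 23 23 d1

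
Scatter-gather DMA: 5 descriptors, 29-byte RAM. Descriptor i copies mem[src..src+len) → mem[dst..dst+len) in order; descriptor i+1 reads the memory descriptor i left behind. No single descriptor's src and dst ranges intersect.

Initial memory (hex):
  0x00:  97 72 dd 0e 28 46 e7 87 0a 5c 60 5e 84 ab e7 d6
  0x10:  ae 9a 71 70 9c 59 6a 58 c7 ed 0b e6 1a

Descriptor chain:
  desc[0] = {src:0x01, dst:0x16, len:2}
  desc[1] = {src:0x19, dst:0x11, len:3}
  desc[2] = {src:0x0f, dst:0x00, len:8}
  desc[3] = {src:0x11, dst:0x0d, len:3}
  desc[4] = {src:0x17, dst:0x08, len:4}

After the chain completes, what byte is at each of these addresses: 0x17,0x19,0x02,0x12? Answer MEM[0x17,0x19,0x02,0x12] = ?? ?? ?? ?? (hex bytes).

MEM[0x17,0x19,0x02,0x12] = dd ed ed 0b

  after D0: wrote 2B at 0x16 = 72dd
  after D1: wrote 3B at 0x11 = ed0be6
  after D2: wrote 8B at 0x00 = d6aeed0be69c5972
  after D3: wrote 3B at 0x0d = ed0be6
  after D4: wrote 4B at 0x08 = ddc7ed0b
query mem[0x17]=0xdd, mem[0x19]=0xed, mem[0x02]=0xed, mem[0x12]=0x0b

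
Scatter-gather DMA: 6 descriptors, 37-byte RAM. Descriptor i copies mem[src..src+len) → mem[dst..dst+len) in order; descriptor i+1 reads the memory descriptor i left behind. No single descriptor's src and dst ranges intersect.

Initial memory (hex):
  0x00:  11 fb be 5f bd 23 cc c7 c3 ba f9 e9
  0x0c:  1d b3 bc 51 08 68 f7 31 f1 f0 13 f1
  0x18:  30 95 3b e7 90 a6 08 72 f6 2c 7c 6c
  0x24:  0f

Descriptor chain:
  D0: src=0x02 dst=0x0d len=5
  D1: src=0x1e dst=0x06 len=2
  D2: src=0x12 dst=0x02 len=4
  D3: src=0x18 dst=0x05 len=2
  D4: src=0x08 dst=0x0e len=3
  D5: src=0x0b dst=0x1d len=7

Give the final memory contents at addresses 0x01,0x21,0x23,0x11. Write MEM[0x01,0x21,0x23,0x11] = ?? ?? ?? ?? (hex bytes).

D0: mem[0x0d..0x11] <- [be 5f bd 23 cc]
D1: mem[0x06..0x07] <- [08 72]
D2: mem[0x02..0x05] <- [f7 31 f1 f0]
D3: mem[0x05..0x06] <- [30 95]
D4: mem[0x0e..0x10] <- [c3 ba f9]
D5: mem[0x1d..0x23] <- [e9 1d be c3 ba f9 cc]
query mem[0x01]=0xfb, mem[0x21]=0xba, mem[0x23]=0xcc, mem[0x11]=0xcc

MEM[0x01,0x21,0x23,0x11] = fb ba cc cc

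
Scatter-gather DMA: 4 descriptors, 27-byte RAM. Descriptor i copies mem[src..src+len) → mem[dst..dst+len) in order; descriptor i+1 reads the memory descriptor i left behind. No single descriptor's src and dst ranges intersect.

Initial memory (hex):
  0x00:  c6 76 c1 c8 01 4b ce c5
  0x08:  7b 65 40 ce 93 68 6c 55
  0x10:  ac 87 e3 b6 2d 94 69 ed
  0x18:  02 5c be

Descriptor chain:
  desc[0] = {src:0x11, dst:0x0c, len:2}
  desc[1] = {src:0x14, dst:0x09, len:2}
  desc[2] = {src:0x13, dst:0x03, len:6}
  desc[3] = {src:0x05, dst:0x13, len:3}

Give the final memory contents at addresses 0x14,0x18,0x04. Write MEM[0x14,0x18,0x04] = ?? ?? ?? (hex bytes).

MEM[0x14,0x18,0x04] = 69 02 2d

D0: mem[0x0c..0x0d] <- [87 e3]
D1: mem[0x09..0x0a] <- [2d 94]
D2: mem[0x03..0x08] <- [b6 2d 94 69 ed 02]
D3: mem[0x13..0x15] <- [94 69 ed]
query mem[0x14]=0x69, mem[0x18]=0x02, mem[0x04]=0x2d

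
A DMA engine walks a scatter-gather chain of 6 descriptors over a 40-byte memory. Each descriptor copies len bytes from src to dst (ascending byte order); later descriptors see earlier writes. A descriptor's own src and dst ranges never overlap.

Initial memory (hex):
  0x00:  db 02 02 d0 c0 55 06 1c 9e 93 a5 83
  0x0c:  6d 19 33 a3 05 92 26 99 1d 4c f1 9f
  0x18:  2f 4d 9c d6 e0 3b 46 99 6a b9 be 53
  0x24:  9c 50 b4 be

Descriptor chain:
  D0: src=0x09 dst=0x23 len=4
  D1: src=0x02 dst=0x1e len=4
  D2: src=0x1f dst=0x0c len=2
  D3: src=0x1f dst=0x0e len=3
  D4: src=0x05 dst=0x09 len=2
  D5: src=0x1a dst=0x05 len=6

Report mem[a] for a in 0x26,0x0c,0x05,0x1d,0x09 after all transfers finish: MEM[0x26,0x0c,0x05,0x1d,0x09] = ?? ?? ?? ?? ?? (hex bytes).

  after D0: wrote 4B at 0x23 = 93a5836d
  after D1: wrote 4B at 0x1e = 02d0c055
  after D2: wrote 2B at 0x0c = d0c0
  after D3: wrote 3B at 0x0e = d0c055
  after D4: wrote 2B at 0x09 = 5506
  after D5: wrote 6B at 0x05 = 9cd6e03b02d0
query mem[0x26]=0x6d, mem[0x0c]=0xd0, mem[0x05]=0x9c, mem[0x1d]=0x3b, mem[0x09]=0x02

MEM[0x26,0x0c,0x05,0x1d,0x09] = 6d d0 9c 3b 02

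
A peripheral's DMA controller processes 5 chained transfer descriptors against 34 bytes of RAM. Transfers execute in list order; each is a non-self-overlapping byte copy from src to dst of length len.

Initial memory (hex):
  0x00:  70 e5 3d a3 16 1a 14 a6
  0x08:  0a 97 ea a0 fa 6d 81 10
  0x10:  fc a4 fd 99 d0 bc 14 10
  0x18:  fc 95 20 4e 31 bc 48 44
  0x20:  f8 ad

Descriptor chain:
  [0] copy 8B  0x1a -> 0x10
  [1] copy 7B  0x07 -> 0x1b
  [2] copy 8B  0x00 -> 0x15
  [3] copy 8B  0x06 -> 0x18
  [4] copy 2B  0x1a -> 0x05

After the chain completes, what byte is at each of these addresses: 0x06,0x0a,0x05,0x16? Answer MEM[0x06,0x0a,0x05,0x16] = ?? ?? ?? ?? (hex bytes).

#0 dst[0x10+8] := {0x20,0x4e,0x31,0xbc,0x48,0x44,0xf8,0xad}
#1 dst[0x1b+7] := {0xa6,0x0a,0x97,0xea,0xa0,0xfa,0x6d}
#2 dst[0x15+8] := {0x70,0xe5,0x3d,0xa3,0x16,0x1a,0x14,0xa6}
#3 dst[0x18+8] := {0x14,0xa6,0x0a,0x97,0xea,0xa0,0xfa,0x6d}
#4 dst[0x05+2] := {0x0a,0x97}
query mem[0x06]=0x97, mem[0x0a]=0xea, mem[0x05]=0x0a, mem[0x16]=0xe5

MEM[0x06,0x0a,0x05,0x16] = 97 ea 0a e5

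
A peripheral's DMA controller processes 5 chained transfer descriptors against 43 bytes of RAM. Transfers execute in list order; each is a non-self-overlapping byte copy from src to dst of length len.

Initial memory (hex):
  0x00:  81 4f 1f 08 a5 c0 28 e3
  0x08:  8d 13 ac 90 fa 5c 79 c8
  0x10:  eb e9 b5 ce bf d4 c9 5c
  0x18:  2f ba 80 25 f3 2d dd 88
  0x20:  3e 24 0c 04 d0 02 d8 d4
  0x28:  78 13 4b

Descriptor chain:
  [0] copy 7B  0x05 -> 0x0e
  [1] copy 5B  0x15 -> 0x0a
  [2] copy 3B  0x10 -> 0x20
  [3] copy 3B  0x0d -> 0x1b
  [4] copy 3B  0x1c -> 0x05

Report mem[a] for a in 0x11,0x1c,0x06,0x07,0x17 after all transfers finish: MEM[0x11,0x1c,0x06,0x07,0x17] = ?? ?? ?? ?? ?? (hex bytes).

  after D0: wrote 7B at 0x0e = c028e38d13ac90
  after D1: wrote 5B at 0x0a = d4c95c2fba
  after D2: wrote 3B at 0x20 = e38d13
  after D3: wrote 3B at 0x1b = 2fba28
  after D4: wrote 3B at 0x05 = ba28dd
query mem[0x11]=0x8d, mem[0x1c]=0xba, mem[0x06]=0x28, mem[0x07]=0xdd, mem[0x17]=0x5c

MEM[0x11,0x1c,0x06,0x07,0x17] = 8d ba 28 dd 5c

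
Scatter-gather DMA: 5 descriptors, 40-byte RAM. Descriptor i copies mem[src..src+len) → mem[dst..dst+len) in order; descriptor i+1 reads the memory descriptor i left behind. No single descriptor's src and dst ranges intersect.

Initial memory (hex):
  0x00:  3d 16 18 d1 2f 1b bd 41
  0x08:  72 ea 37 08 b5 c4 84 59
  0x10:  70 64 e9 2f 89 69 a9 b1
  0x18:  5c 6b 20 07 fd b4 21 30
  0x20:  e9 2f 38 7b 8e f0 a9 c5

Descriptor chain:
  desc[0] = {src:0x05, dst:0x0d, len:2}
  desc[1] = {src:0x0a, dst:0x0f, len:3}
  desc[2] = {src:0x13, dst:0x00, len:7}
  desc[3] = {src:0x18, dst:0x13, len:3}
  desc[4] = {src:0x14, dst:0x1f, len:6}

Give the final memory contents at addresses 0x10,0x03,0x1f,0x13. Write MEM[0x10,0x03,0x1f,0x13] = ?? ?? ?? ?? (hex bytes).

[0] 0x05->0x0d len=2 : 1b bd
[1] 0x0a->0x0f len=3 : 37 08 b5
[2] 0x13->0x00 len=7 : 2f 89 69 a9 b1 5c 6b
[3] 0x18->0x13 len=3 : 5c 6b 20
[4] 0x14->0x1f len=6 : 6b 20 a9 b1 5c 6b
query mem[0x10]=0x08, mem[0x03]=0xa9, mem[0x1f]=0x6b, mem[0x13]=0x5c

MEM[0x10,0x03,0x1f,0x13] = 08 a9 6b 5c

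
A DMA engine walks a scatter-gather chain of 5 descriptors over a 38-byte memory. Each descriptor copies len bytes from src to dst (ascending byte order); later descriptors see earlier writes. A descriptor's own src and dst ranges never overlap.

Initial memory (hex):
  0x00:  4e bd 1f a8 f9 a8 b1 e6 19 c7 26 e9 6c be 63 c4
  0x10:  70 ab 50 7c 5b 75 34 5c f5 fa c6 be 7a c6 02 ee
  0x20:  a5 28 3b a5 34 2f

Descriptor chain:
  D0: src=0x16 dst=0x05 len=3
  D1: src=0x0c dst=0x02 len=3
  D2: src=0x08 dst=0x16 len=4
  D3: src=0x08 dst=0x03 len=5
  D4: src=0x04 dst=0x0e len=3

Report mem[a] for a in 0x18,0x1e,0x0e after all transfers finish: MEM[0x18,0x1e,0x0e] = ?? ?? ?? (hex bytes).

  after D0: wrote 3B at 0x05 = 345cf5
  after D1: wrote 3B at 0x02 = 6cbe63
  after D2: wrote 4B at 0x16 = 19c726e9
  after D3: wrote 5B at 0x03 = 19c726e96c
  after D4: wrote 3B at 0x0e = c726e9
query mem[0x18]=0x26, mem[0x1e]=0x02, mem[0x0e]=0xc7

MEM[0x18,0x1e,0x0e] = 26 02 c7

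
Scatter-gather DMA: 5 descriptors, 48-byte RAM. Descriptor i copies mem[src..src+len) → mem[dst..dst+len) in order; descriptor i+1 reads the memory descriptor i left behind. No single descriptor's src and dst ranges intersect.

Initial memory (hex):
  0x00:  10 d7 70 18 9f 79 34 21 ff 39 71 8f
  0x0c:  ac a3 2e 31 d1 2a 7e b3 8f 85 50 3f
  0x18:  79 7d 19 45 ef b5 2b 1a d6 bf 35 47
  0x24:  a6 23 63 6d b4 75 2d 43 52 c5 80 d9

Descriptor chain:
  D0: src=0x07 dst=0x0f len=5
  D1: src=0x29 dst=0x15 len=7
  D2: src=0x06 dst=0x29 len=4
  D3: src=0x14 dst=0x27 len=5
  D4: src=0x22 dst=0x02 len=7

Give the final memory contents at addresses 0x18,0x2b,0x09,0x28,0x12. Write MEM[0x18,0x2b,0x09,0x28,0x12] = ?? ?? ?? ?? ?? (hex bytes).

#0 dst[0x0f+5] := {0x21,0xff,0x39,0x71,0x8f}
#1 dst[0x15+7] := {0x75,0x2d,0x43,0x52,0xc5,0x80,0xd9}
#2 dst[0x29+4] := {0x34,0x21,0xff,0x39}
#3 dst[0x27+5] := {0x8f,0x75,0x2d,0x43,0x52}
#4 dst[0x02+7] := {0x35,0x47,0xa6,0x23,0x63,0x8f,0x75}
query mem[0x18]=0x52, mem[0x2b]=0x52, mem[0x09]=0x39, mem[0x28]=0x75, mem[0x12]=0x71

MEM[0x18,0x2b,0x09,0x28,0x12] = 52 52 39 75 71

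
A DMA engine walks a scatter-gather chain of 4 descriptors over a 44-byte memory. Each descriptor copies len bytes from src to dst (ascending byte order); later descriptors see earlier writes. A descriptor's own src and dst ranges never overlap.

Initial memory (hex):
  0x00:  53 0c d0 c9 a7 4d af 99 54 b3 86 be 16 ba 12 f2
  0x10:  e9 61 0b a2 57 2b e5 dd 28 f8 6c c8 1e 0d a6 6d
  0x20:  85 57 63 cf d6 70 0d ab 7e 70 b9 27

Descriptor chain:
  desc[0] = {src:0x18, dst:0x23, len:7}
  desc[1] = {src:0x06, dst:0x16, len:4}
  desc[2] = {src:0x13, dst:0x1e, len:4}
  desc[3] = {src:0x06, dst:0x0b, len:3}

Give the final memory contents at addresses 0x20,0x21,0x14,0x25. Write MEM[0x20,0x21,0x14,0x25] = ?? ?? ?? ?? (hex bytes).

  after D0: wrote 7B at 0x23 = 28f86cc81e0da6
  after D1: wrote 4B at 0x16 = af9954b3
  after D2: wrote 4B at 0x1e = a2572baf
  after D3: wrote 3B at 0x0b = af9954
query mem[0x20]=0x2b, mem[0x21]=0xaf, mem[0x14]=0x57, mem[0x25]=0x6c

MEM[0x20,0x21,0x14,0x25] = 2b af 57 6c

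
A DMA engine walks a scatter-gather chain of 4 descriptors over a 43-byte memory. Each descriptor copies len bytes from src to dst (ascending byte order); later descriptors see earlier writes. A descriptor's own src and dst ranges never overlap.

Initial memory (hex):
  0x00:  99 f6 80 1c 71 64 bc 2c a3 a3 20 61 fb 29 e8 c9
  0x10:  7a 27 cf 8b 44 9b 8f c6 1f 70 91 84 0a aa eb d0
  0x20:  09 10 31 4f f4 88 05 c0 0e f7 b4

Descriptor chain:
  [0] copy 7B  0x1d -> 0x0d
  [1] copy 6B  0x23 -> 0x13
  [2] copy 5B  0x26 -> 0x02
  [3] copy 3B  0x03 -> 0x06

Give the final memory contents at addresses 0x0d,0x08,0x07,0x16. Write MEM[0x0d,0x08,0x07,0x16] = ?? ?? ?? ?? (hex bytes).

MEM[0x0d,0x08,0x07,0x16] = aa f7 0e 05

D0: mem[0x0d..0x13] <- [aa eb d0 09 10 31 4f]
D1: mem[0x13..0x18] <- [4f f4 88 05 c0 0e]
D2: mem[0x02..0x06] <- [05 c0 0e f7 b4]
D3: mem[0x06..0x08] <- [c0 0e f7]
query mem[0x0d]=0xaa, mem[0x08]=0xf7, mem[0x07]=0x0e, mem[0x16]=0x05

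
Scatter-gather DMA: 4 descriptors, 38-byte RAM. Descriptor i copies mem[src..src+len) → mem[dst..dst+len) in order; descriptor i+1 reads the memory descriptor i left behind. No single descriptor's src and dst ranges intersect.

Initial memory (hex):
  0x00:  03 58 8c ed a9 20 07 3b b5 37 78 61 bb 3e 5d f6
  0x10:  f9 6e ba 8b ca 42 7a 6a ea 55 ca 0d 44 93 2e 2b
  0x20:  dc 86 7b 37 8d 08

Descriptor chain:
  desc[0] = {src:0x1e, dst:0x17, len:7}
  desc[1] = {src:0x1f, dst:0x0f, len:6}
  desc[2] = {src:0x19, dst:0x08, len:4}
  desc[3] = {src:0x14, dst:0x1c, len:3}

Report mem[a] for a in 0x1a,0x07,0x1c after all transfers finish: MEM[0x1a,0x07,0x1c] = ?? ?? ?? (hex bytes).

MEM[0x1a,0x07,0x1c] = 86 3b 8d

D0: mem[0x17..0x1d] <- [2e 2b dc 86 7b 37 8d]
D1: mem[0x0f..0x14] <- [2b dc 86 7b 37 8d]
D2: mem[0x08..0x0b] <- [dc 86 7b 37]
D3: mem[0x1c..0x1e] <- [8d 42 7a]
query mem[0x1a]=0x86, mem[0x07]=0x3b, mem[0x1c]=0x8d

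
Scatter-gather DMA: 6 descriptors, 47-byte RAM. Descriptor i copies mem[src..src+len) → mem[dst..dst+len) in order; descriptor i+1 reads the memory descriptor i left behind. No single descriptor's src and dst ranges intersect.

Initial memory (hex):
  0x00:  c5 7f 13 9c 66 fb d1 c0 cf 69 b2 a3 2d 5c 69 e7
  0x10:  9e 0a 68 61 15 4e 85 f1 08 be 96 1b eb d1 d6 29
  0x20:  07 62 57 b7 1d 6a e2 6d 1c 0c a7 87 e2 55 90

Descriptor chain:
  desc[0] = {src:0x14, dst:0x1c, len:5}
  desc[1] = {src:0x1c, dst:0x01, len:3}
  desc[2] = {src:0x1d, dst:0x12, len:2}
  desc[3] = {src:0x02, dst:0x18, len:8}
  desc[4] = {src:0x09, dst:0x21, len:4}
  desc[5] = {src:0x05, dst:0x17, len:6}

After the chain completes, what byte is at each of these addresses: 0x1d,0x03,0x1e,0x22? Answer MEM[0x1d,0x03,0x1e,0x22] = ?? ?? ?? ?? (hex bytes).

MEM[0x1d,0x03,0x1e,0x22] = c0 85 cf b2

D0: mem[0x1c..0x20] <- [15 4e 85 f1 08]
D1: mem[0x01..0x03] <- [15 4e 85]
D2: mem[0x12..0x13] <- [4e 85]
D3: mem[0x18..0x1f] <- [4e 85 66 fb d1 c0 cf 69]
D4: mem[0x21..0x24] <- [69 b2 a3 2d]
D5: mem[0x17..0x1c] <- [fb d1 c0 cf 69 b2]
query mem[0x1d]=0xc0, mem[0x03]=0x85, mem[0x1e]=0xcf, mem[0x22]=0xb2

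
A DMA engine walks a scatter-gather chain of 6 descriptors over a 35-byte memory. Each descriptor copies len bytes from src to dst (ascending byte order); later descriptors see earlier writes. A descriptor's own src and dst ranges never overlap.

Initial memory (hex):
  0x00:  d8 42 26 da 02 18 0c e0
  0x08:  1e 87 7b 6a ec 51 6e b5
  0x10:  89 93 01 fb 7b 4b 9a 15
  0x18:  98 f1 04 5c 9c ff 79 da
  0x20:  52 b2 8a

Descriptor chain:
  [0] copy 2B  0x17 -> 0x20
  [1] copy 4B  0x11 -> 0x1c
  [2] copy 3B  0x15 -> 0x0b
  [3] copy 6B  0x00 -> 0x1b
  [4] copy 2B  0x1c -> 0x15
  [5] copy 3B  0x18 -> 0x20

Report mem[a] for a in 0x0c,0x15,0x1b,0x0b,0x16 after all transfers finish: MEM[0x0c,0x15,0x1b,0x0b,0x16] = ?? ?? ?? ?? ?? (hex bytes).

MEM[0x0c,0x15,0x1b,0x0b,0x16] = 9a 42 d8 4b 26

#0 dst[0x20+2] := {0x15,0x98}
#1 dst[0x1c+4] := {0x93,0x01,0xfb,0x7b}
#2 dst[0x0b+3] := {0x4b,0x9a,0x15}
#3 dst[0x1b+6] := {0xd8,0x42,0x26,0xda,0x02,0x18}
#4 dst[0x15+2] := {0x42,0x26}
#5 dst[0x20+3] := {0x98,0xf1,0x04}
query mem[0x0c]=0x9a, mem[0x15]=0x42, mem[0x1b]=0xd8, mem[0x0b]=0x4b, mem[0x16]=0x26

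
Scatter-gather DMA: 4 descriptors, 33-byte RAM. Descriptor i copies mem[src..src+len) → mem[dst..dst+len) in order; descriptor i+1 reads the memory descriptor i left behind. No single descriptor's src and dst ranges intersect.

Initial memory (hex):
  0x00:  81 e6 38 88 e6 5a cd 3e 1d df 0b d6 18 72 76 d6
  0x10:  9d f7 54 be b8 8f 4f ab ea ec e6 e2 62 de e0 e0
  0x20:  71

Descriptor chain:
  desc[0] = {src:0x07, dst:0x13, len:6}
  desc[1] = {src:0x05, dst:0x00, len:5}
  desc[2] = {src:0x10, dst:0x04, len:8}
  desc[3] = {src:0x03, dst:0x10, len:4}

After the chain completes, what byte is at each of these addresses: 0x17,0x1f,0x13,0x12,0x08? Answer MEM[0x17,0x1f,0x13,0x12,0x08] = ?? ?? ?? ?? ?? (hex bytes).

MEM[0x17,0x1f,0x13,0x12,0x08] = d6 e0 54 f7 1d

#0 dst[0x13+6] := {0x3e,0x1d,0xdf,0x0b,0xd6,0x18}
#1 dst[0x00+5] := {0x5a,0xcd,0x3e,0x1d,0xdf}
#2 dst[0x04+8] := {0x9d,0xf7,0x54,0x3e,0x1d,0xdf,0x0b,0xd6}
#3 dst[0x10+4] := {0x1d,0x9d,0xf7,0x54}
query mem[0x17]=0xd6, mem[0x1f]=0xe0, mem[0x13]=0x54, mem[0x12]=0xf7, mem[0x08]=0x1d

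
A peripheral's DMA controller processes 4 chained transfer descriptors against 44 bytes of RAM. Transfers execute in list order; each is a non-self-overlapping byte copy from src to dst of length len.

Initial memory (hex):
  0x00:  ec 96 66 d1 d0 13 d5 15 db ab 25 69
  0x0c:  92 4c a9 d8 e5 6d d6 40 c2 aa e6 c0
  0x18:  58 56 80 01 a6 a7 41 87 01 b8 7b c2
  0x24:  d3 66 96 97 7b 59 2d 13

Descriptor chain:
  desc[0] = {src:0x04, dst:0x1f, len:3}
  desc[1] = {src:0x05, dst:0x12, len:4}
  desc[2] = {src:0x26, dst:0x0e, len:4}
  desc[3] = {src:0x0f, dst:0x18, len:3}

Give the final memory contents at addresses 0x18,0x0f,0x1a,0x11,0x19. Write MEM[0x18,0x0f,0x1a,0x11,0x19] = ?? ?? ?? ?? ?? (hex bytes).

MEM[0x18,0x0f,0x1a,0x11,0x19] = 97 97 59 59 7b

[0] 0x04->0x1f len=3 : d0 13 d5
[1] 0x05->0x12 len=4 : 13 d5 15 db
[2] 0x26->0x0e len=4 : 96 97 7b 59
[3] 0x0f->0x18 len=3 : 97 7b 59
query mem[0x18]=0x97, mem[0x0f]=0x97, mem[0x1a]=0x59, mem[0x11]=0x59, mem[0x19]=0x7b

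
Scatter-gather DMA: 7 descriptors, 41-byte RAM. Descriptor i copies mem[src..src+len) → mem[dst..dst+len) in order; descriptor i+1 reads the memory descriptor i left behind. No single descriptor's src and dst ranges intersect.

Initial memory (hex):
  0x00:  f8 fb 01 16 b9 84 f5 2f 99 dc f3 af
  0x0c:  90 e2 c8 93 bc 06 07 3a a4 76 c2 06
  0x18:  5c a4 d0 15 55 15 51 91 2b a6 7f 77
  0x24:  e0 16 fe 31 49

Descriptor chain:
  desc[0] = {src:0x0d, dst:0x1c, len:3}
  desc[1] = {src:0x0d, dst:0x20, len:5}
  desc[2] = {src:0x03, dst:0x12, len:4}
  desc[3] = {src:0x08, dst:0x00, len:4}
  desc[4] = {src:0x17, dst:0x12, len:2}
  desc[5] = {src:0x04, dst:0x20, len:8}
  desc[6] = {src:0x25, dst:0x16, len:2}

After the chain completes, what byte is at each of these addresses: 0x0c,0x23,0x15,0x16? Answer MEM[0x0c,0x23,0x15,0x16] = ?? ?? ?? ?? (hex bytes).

  after D0: wrote 3B at 0x1c = e2c893
  after D1: wrote 5B at 0x20 = e2c893bc06
  after D2: wrote 4B at 0x12 = 16b984f5
  after D3: wrote 4B at 0x00 = 99dcf3af
  after D4: wrote 2B at 0x12 = 065c
  after D5: wrote 8B at 0x20 = b984f52f99dcf3af
  after D6: wrote 2B at 0x16 = dcf3
query mem[0x0c]=0x90, mem[0x23]=0x2f, mem[0x15]=0xf5, mem[0x16]=0xdc

MEM[0x0c,0x23,0x15,0x16] = 90 2f f5 dc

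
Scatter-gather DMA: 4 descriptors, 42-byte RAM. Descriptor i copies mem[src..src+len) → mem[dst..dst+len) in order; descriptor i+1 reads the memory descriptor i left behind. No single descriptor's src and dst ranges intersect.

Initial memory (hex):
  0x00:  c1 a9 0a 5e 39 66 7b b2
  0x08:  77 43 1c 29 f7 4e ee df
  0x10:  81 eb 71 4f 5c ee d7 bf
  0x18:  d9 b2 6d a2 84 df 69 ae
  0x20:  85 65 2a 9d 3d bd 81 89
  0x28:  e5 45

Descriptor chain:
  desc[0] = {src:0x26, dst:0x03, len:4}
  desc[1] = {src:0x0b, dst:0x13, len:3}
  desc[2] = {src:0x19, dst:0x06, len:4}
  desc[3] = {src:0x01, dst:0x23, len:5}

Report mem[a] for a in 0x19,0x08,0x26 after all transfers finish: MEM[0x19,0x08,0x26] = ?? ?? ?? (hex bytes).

#0 dst[0x03+4] := {0x81,0x89,0xe5,0x45}
#1 dst[0x13+3] := {0x29,0xf7,0x4e}
#2 dst[0x06+4] := {0xb2,0x6d,0xa2,0x84}
#3 dst[0x23+5] := {0xa9,0x0a,0x81,0x89,0xe5}
query mem[0x19]=0xb2, mem[0x08]=0xa2, mem[0x26]=0x89

MEM[0x19,0x08,0x26] = b2 a2 89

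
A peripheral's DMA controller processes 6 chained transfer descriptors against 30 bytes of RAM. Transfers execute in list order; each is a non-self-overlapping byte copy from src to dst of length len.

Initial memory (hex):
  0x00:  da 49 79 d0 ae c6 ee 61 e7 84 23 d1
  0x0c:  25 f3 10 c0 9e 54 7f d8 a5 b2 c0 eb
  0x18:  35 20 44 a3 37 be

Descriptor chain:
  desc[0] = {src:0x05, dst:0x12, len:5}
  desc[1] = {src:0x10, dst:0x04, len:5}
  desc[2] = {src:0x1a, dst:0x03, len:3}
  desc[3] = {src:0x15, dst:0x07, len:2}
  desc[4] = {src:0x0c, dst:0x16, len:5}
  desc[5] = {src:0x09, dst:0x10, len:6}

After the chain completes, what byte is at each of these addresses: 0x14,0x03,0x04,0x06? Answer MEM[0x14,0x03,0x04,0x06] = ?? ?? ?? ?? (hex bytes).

MEM[0x14,0x03,0x04,0x06] = f3 44 a3 c6

  after D0: wrote 5B at 0x12 = c6ee61e784
  after D1: wrote 5B at 0x04 = 9e54c6ee61
  after D2: wrote 3B at 0x03 = 44a337
  after D3: wrote 2B at 0x07 = e784
  after D4: wrote 5B at 0x16 = 25f310c09e
  after D5: wrote 6B at 0x10 = 8423d125f310
query mem[0x14]=0xf3, mem[0x03]=0x44, mem[0x04]=0xa3, mem[0x06]=0xc6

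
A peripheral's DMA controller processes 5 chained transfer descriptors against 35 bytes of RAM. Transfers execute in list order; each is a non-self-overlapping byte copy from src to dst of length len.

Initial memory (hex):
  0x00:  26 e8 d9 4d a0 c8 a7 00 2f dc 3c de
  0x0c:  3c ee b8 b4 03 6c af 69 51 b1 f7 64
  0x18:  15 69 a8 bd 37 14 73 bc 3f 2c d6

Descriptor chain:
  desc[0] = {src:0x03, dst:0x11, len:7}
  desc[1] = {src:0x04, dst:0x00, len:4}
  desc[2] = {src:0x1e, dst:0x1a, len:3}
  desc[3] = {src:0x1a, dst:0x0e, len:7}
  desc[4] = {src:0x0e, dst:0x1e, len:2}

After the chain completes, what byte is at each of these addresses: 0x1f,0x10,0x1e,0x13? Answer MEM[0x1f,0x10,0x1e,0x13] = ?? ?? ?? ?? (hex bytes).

  after D0: wrote 7B at 0x11 = 4da0c8a7002fdc
  after D1: wrote 4B at 0x00 = a0c8a700
  after D2: wrote 3B at 0x1a = 73bc3f
  after D3: wrote 7B at 0x0e = 73bc3f1473bc3f
  after D4: wrote 2B at 0x1e = 73bc
query mem[0x1f]=0xbc, mem[0x10]=0x3f, mem[0x1e]=0x73, mem[0x13]=0xbc

MEM[0x1f,0x10,0x1e,0x13] = bc 3f 73 bc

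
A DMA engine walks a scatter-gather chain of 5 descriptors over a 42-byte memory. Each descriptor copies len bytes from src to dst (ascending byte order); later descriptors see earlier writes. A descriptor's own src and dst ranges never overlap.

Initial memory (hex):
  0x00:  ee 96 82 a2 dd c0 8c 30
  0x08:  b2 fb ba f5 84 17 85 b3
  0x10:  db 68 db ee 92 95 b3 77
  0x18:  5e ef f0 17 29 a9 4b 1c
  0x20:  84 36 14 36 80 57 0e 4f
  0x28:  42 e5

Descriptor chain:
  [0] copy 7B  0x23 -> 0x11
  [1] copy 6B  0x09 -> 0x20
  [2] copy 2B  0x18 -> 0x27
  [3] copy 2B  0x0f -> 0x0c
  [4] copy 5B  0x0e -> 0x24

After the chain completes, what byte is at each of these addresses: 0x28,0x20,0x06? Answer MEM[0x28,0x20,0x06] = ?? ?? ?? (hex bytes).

MEM[0x28,0x20,0x06] = 80 fb 8c

[0] 0x23->0x11 len=7 : 36 80 57 0e 4f 42 e5
[1] 0x09->0x20 len=6 : fb ba f5 84 17 85
[2] 0x18->0x27 len=2 : 5e ef
[3] 0x0f->0x0c len=2 : b3 db
[4] 0x0e->0x24 len=5 : 85 b3 db 36 80
query mem[0x28]=0x80, mem[0x20]=0xfb, mem[0x06]=0x8c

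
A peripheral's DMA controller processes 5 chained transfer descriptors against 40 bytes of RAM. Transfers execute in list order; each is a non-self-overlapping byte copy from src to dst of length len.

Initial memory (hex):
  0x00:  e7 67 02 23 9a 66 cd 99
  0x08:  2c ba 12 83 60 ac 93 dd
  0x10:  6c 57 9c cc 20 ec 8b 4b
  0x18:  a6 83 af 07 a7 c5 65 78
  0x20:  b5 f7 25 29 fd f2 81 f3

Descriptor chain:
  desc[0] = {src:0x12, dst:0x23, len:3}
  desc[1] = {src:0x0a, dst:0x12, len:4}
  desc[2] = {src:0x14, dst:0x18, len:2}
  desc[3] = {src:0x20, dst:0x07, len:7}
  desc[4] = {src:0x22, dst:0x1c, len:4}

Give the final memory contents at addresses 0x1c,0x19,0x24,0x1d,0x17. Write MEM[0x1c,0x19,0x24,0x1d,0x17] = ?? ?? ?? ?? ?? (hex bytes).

MEM[0x1c,0x19,0x24,0x1d,0x17] = 25 ac cc 9c 4b

D0: mem[0x23..0x25] <- [9c cc 20]
D1: mem[0x12..0x15] <- [12 83 60 ac]
D2: mem[0x18..0x19] <- [60 ac]
D3: mem[0x07..0x0d] <- [b5 f7 25 9c cc 20 81]
D4: mem[0x1c..0x1f] <- [25 9c cc 20]
query mem[0x1c]=0x25, mem[0x19]=0xac, mem[0x24]=0xcc, mem[0x1d]=0x9c, mem[0x17]=0x4b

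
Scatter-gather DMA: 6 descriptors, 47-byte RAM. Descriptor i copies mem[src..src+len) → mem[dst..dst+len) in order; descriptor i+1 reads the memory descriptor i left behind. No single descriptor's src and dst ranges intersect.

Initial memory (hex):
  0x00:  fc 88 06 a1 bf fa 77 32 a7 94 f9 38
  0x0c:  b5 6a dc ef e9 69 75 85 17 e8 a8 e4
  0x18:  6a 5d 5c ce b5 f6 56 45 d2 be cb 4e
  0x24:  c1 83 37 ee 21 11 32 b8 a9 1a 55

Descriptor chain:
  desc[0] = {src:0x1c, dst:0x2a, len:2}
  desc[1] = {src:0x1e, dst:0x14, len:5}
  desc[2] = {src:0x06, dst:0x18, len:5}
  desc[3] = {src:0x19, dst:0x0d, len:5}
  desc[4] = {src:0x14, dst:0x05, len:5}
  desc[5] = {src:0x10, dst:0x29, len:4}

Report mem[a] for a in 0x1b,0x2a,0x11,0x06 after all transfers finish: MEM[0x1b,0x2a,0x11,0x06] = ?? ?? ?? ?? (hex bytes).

  after D0: wrote 2B at 0x2a = b5f6
  after D1: wrote 5B at 0x14 = 5645d2becb
  after D2: wrote 5B at 0x18 = 7732a794f9
  after D3: wrote 5B at 0x0d = 32a794f9f6
  after D4: wrote 5B at 0x05 = 5645d2be77
  after D5: wrote 4B at 0x29 = f9f67585
query mem[0x1b]=0x94, mem[0x2a]=0xf6, mem[0x11]=0xf6, mem[0x06]=0x45

MEM[0x1b,0x2a,0x11,0x06] = 94 f6 f6 45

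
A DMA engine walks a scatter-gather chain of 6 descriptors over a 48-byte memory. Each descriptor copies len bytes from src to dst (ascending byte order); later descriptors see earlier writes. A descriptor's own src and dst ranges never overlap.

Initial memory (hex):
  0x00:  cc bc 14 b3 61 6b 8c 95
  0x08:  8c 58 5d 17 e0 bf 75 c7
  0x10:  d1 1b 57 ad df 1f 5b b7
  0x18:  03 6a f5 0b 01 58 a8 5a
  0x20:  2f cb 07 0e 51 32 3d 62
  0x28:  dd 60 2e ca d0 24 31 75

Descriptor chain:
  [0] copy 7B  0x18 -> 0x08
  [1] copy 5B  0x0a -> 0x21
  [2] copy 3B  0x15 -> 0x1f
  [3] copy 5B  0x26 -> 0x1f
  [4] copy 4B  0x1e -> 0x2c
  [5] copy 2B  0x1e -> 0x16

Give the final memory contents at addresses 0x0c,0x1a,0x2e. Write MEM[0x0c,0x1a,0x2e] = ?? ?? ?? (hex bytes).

D0: mem[0x08..0x0e] <- [03 6a f5 0b 01 58 a8]
D1: mem[0x21..0x25] <- [f5 0b 01 58 a8]
D2: mem[0x1f..0x21] <- [1f 5b b7]
D3: mem[0x1f..0x23] <- [3d 62 dd 60 2e]
D4: mem[0x2c..0x2f] <- [a8 3d 62 dd]
D5: mem[0x16..0x17] <- [a8 3d]
query mem[0x0c]=0x01, mem[0x1a]=0xf5, mem[0x2e]=0x62

MEM[0x0c,0x1a,0x2e] = 01 f5 62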